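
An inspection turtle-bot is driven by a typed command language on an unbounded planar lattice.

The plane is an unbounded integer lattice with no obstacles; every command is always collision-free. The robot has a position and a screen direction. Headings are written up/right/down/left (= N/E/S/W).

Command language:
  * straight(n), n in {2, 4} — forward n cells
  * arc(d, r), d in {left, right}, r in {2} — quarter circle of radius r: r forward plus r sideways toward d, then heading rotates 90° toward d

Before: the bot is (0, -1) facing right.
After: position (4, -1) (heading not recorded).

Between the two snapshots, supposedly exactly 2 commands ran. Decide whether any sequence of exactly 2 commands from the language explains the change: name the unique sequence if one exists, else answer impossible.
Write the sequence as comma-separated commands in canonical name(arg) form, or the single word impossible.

t0: (0, -1) facing right
[1] after straight(2): (2, -1) facing right
[2] after straight(2): (4, -1) facing right
all 16 alternatives checked — unique.

straight(2), straight(2)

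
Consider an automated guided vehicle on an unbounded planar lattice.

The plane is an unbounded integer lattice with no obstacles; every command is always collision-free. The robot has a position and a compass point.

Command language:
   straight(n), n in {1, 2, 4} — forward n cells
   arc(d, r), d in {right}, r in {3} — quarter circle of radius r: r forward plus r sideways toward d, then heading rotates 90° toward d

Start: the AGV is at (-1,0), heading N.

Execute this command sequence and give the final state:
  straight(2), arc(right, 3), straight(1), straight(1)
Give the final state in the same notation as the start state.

at (4,5), heading E

from: at (-1,0), heading N
[1] after straight(2): at (-1,2), heading N
[2] after arc(right, 3): at (2,5), heading E
[3] after straight(1): at (3,5), heading E
[4] after straight(1): at (4,5), heading E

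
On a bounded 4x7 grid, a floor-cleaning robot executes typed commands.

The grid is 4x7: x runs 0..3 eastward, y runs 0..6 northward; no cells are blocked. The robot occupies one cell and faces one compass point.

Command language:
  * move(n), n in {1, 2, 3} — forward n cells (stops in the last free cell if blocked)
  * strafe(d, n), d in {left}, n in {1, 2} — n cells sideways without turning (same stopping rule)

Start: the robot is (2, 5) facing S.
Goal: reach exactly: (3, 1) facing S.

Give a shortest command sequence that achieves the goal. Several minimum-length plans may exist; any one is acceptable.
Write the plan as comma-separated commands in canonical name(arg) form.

strafe(left, 1), move(3), move(1)

initial: (2, 5) facing S
step 1 (strafe(left, 1)): (3, 5) facing S
step 2 (move(3)): (3, 2) facing S
step 3 (move(1)): (3, 1) facing S
no 2-step plan works, so 3 is optimal.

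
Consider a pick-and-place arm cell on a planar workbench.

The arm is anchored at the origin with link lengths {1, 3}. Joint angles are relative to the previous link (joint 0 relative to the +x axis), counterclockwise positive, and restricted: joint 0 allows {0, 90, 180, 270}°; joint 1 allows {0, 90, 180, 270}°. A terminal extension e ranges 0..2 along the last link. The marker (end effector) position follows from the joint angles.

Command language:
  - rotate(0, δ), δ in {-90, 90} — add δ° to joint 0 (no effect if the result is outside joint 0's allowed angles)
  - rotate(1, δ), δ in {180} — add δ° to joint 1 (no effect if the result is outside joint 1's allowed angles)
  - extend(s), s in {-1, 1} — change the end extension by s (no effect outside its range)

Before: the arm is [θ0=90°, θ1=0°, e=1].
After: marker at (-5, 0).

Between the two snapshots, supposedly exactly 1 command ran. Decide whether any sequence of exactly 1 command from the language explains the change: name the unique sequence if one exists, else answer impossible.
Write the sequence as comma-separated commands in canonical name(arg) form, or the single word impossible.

rotate(0, 90)

begin: [θ0=90°, θ1=0°, e=1]
1. rotate(0, 90) → [θ0=180°, θ1=0°, e=1]
all 5 alternatives checked — unique.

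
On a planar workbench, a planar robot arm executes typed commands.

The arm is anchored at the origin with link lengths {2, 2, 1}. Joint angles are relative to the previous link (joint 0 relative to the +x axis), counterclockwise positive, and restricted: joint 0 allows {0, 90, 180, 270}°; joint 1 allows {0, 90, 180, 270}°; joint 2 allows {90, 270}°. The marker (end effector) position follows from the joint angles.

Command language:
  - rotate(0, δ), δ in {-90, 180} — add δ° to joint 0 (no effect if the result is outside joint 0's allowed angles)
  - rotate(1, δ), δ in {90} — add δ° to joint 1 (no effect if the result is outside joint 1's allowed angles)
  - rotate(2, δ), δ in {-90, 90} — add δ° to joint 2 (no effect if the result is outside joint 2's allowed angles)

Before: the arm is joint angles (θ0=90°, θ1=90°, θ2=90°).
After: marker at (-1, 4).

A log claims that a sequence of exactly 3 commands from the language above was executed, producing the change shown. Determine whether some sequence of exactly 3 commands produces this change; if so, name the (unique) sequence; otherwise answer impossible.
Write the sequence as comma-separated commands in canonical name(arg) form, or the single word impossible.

begin: joint angles (θ0=90°, θ1=90°, θ2=90°)
step 1 (rotate(1, 90)): joint angles (θ0=90°, θ1=180°, θ2=90°)
step 2 (rotate(1, 90)): joint angles (θ0=90°, θ1=270°, θ2=90°)
step 3 (rotate(1, 90)): joint angles (θ0=90°, θ1=0°, θ2=90°)
all 125 alternatives checked — unique.

rotate(1, 90), rotate(1, 90), rotate(1, 90)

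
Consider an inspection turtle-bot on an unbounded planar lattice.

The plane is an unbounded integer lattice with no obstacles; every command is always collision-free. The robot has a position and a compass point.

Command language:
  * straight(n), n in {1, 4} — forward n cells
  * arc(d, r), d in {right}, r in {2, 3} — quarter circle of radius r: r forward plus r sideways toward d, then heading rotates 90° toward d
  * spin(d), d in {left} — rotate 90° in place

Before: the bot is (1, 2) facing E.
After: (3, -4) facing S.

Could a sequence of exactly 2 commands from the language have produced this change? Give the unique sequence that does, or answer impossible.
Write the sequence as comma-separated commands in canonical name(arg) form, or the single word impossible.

arc(right, 2), straight(4)

key: running straight(4) before arc(right, 2) would end elsewhere — order is forced
start: (1, 2) facing E
[1] after arc(right, 2): (3, 0) facing S
[2] after straight(4): (3, -4) facing S
all 25 alternatives checked — unique.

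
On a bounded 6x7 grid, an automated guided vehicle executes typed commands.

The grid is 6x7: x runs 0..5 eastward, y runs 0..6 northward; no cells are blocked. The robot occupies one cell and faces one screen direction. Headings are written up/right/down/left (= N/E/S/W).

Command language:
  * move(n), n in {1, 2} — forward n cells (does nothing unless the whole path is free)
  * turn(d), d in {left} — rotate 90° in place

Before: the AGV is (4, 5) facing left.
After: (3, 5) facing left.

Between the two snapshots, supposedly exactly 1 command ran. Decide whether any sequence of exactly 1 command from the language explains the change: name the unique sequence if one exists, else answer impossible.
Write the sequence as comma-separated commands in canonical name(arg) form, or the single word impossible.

move(1)

key: still facing W — the one step turns nothing
start: (4, 5) facing left
step 1 (move(1)): (3, 5) facing left
uniquely the one of 3 1-step routes that fits.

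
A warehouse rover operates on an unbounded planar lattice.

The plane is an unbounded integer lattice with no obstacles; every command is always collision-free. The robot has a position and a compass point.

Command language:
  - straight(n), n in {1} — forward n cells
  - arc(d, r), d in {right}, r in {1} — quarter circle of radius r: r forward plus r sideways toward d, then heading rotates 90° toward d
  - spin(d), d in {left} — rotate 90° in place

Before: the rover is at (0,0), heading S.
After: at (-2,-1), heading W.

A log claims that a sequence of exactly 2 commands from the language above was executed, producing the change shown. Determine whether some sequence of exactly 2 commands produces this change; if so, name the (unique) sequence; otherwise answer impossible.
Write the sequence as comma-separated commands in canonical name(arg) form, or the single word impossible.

arc(right, 1), straight(1)

key: order matters: swapping arc(right, 1) and straight(1) lands elsewhere
t0: at (0,0), heading S
1. arc(right, 1) → at (-1,-1), heading W
2. straight(1) → at (-2,-1), heading W
all 9 alternatives checked — unique.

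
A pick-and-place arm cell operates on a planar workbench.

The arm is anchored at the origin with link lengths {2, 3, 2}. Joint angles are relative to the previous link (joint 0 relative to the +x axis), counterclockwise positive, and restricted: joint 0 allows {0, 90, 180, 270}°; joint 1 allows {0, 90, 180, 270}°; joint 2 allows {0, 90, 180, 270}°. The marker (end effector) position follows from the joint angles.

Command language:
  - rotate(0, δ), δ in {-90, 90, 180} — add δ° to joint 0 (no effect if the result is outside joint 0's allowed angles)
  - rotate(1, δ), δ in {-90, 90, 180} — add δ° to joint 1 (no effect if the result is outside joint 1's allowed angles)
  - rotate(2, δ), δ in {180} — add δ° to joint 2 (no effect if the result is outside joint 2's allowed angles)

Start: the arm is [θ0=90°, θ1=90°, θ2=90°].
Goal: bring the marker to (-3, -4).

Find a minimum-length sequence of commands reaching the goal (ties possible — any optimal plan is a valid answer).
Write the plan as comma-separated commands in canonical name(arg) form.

rotate(1, 180), rotate(0, 180)

t0: [θ0=90°, θ1=90°, θ2=90°]
[1] after rotate(1, 180): [θ0=90°, θ1=270°, θ2=90°]
[2] after rotate(0, 180): [θ0=270°, θ1=270°, θ2=90°]
shorter routes all fall short; 2 is best.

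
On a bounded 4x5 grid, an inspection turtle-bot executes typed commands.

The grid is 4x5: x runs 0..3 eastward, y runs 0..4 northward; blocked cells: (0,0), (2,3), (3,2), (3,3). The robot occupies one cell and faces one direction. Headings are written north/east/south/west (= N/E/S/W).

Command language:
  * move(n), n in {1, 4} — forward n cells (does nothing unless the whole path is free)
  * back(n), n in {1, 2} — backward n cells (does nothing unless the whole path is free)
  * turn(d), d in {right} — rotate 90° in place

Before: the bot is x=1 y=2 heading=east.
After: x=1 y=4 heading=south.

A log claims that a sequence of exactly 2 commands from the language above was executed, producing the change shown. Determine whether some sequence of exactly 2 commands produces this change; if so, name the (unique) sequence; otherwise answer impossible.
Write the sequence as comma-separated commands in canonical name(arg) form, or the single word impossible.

key: order matters: swapping turn(right) and back(2) lands elsewhere
start: x=1 y=2 heading=east
step 1 (turn(right)): x=1 y=2 heading=south
step 2 (back(2)): x=1 y=4 heading=south
uniquely the one of 25 2-step routes that fits.

turn(right), back(2)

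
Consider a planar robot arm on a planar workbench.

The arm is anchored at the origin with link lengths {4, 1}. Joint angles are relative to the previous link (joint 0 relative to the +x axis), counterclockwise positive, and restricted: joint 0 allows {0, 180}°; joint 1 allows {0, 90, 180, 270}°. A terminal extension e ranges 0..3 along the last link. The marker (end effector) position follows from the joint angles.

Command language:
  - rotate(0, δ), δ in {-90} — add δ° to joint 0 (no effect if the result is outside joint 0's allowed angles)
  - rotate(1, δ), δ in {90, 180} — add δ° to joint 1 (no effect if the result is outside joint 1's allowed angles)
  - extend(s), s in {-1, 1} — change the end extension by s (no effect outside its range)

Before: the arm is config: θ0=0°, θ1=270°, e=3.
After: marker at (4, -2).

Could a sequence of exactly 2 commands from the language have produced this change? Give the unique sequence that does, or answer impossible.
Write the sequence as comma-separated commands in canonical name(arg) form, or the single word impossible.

extend(-1), extend(-1)

begin: config: θ0=0°, θ1=270°, e=3
1. extend(-1) → config: θ0=0°, θ1=270°, e=2
2. extend(-1) → config: θ0=0°, θ1=270°, e=1
no rival 2-sequence matches.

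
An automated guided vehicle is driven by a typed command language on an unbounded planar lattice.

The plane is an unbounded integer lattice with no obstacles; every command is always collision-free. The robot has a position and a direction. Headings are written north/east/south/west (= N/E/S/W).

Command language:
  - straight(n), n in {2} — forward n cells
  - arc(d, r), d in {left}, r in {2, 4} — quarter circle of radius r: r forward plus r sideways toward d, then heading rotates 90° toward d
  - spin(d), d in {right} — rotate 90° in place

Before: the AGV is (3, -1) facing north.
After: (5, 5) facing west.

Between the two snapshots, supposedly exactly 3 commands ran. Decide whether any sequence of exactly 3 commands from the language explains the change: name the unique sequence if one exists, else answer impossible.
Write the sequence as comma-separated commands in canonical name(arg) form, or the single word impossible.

spin(right), arc(left, 4), arc(left, 2)

key: order matters: swapping spin(right) and arc(left, 2) lands elsewhere
from: (3, -1) facing north
1. spin(right) → (3, -1) facing east
2. arc(left, 4) → (7, 3) facing north
3. arc(left, 2) → (5, 5) facing west
no rival 3-sequence matches.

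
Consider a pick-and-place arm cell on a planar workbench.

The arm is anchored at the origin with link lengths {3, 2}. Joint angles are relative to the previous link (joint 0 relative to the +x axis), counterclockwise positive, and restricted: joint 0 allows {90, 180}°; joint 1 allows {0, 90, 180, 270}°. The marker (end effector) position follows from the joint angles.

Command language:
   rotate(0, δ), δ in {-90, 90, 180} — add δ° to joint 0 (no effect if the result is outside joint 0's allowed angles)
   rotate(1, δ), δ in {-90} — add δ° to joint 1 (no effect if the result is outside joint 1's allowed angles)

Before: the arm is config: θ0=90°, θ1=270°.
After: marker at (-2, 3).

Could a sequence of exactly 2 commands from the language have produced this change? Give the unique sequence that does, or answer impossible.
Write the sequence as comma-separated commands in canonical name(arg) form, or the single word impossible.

begin: config: θ0=90°, θ1=270°
t=1 rotate(1, -90) ⇒ config: θ0=90°, θ1=180°
t=2 rotate(1, -90) ⇒ config: θ0=90°, θ1=90°
no rival 2-sequence matches.

rotate(1, -90), rotate(1, -90)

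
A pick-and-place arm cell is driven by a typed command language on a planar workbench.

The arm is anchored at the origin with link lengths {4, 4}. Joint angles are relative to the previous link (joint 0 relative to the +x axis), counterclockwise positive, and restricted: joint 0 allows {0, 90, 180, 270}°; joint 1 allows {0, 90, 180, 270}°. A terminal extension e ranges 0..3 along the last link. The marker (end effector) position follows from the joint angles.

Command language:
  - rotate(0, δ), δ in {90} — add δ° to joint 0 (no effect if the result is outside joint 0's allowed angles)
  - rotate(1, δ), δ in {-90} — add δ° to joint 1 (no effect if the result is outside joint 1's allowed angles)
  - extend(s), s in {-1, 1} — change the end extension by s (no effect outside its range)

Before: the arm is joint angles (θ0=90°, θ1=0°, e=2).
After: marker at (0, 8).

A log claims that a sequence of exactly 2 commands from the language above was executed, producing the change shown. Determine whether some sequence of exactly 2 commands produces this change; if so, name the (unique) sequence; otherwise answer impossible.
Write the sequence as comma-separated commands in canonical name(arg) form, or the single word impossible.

initial: joint angles (θ0=90°, θ1=0°, e=2)
[1] after extend(-1): joint angles (θ0=90°, θ1=0°, e=1)
[2] after extend(-1): joint angles (θ0=90°, θ1=0°, e=0)
no other 2-command option fits: unique.

extend(-1), extend(-1)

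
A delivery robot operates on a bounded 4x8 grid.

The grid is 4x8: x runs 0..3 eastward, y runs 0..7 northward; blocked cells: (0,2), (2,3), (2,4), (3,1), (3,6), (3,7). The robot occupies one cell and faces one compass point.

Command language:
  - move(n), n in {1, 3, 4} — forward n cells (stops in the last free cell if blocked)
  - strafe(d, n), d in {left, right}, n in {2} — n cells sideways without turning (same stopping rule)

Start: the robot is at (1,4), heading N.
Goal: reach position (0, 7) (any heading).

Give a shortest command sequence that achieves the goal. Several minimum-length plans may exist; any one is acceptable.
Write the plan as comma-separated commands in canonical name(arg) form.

strafe(left, 2), move(4)

from: at (1,4), heading N
step 1 (strafe(left, 2)): at (0,4), heading N
step 2 (move(4)): at (0,7), heading N
minimal: 2 command(s), checked below 2.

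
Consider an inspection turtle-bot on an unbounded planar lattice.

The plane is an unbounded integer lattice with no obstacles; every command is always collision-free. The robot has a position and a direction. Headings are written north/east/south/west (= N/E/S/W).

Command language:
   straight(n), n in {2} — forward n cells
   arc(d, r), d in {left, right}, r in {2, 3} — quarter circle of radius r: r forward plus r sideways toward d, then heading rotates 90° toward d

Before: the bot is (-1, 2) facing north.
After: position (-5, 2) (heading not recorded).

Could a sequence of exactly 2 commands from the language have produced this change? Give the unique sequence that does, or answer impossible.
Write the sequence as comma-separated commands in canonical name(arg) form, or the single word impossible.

initial: (-1, 2) facing north
1. arc(left, 2) → (-3, 4) facing west
2. arc(left, 2) → (-5, 2) facing south
no rival 2-sequence matches.

arc(left, 2), arc(left, 2)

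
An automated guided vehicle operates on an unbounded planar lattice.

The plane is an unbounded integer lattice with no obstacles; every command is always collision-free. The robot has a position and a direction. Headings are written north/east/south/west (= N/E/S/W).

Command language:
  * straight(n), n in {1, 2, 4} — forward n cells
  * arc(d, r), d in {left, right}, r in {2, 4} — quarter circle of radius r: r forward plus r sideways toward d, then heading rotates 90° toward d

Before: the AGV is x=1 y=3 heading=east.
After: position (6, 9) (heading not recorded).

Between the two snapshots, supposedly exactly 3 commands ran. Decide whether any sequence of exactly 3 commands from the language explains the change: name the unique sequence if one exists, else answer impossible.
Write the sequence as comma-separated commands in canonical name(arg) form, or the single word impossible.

straight(1), arc(left, 4), straight(2)

key: order matters: swapping straight(1) and straight(2) lands elsewhere
t0: x=1 y=3 heading=east
1. straight(1) → x=2 y=3 heading=east
2. arc(left, 4) → x=6 y=7 heading=north
3. straight(2) → x=6 y=9 heading=north
no rival 3-sequence matches.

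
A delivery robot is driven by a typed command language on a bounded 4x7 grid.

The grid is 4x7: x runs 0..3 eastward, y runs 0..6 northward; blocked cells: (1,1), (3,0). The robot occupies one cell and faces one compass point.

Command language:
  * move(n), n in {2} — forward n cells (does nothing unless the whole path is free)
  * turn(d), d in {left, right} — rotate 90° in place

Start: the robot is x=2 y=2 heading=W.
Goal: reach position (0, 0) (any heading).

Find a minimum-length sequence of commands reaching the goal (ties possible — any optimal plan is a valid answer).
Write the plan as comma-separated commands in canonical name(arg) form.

t0: x=2 y=2 heading=W
step 1 (move(2)): x=0 y=2 heading=W
step 2 (turn(left)): x=0 y=2 heading=S
step 3 (move(2)): x=0 y=0 heading=S
minimal: 3 command(s), checked below 3.

move(2), turn(left), move(2)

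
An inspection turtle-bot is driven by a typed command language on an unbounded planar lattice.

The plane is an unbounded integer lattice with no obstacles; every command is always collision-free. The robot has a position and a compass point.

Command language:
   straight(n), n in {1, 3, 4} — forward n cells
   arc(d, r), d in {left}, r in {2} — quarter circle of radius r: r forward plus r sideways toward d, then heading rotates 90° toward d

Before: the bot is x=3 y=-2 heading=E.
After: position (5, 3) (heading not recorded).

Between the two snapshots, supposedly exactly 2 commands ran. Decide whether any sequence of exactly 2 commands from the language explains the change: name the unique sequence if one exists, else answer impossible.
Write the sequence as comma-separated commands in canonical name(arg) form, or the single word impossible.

arc(left, 2), straight(3)

key: order matters: swapping arc(left, 2) and straight(3) lands elsewhere
t0: x=3 y=-2 heading=E
step 1 (arc(left, 2)): x=5 y=0 heading=N
step 2 (straight(3)): x=5 y=3 heading=N
all 16 alternatives checked — unique.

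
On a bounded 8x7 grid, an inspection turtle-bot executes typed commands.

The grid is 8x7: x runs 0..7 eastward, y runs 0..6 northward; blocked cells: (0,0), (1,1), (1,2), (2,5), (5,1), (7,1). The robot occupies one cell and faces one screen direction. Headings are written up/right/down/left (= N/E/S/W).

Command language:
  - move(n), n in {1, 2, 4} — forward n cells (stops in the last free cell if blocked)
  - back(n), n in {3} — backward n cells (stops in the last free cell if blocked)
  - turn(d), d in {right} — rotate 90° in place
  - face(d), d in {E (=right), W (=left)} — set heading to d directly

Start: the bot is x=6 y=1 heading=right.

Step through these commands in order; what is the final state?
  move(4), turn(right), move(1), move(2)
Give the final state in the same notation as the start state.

begin: x=6 y=1 heading=right
step 1 (move(4)): x=6 y=1 heading=right
step 2 (turn(right)): x=6 y=1 heading=down
step 3 (move(1)): x=6 y=0 heading=down
step 4 (move(2)): x=6 y=0 heading=down

x=6 y=0 heading=down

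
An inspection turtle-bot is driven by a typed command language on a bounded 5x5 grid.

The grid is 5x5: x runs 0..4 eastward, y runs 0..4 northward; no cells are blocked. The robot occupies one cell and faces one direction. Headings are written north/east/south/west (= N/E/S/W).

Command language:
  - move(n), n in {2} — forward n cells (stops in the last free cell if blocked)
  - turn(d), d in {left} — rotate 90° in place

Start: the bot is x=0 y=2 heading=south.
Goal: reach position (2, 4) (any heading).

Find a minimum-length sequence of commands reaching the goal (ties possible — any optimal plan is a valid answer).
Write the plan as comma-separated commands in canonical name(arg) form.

t0: x=0 y=2 heading=south
[1] after turn(left): x=0 y=2 heading=east
[2] after move(2): x=2 y=2 heading=east
[3] after turn(left): x=2 y=2 heading=north
[4] after move(2): x=2 y=4 heading=north
shorter routes all fall short; 4 is best.

turn(left), move(2), turn(left), move(2)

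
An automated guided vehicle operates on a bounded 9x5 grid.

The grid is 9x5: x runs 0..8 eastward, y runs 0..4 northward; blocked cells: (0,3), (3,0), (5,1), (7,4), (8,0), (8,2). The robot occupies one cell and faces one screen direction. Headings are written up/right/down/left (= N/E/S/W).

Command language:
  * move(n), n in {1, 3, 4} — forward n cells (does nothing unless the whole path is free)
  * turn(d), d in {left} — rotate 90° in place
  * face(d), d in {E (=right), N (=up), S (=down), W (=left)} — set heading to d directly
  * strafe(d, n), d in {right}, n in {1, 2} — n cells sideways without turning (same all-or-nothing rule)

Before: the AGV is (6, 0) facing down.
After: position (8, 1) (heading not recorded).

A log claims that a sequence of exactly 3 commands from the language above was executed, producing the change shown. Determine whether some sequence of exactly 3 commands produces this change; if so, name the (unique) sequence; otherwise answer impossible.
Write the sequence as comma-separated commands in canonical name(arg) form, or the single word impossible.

face(N), move(1), strafe(right, 2)

key: running strafe(right, 2) before face(N) would end elsewhere — order is forced
from: (6, 0) facing down
t=1 face(N) ⇒ (6, 0) facing up
t=2 move(1) ⇒ (6, 1) facing up
t=3 strafe(right, 2) ⇒ (8, 1) facing up
all 1000 alternatives checked — unique.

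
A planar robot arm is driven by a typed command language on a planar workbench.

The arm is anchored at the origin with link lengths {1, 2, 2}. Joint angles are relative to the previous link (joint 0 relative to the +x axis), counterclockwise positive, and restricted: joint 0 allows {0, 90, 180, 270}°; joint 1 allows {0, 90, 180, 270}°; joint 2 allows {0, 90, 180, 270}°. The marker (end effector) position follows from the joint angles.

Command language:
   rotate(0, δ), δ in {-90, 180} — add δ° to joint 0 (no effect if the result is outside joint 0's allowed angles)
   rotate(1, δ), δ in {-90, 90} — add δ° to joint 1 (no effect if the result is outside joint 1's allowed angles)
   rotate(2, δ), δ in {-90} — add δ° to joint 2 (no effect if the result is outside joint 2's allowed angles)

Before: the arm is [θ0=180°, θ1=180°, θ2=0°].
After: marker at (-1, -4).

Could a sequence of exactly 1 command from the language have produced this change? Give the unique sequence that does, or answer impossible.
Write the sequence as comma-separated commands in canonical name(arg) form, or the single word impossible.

rotate(1, -90)

t0: [θ0=180°, θ1=180°, θ2=0°]
step 1 (rotate(1, -90)): [θ0=180°, θ1=90°, θ2=0°]
uniquely the one of 5 1-step routes that fits.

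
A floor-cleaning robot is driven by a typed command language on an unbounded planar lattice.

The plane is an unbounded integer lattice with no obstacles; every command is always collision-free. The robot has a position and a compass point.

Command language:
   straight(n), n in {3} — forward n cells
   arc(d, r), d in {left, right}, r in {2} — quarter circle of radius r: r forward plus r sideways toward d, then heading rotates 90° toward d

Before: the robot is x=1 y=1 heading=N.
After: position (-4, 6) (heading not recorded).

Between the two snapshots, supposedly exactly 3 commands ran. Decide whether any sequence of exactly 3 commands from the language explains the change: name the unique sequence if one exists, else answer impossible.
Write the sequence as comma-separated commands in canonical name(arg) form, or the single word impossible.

t0: x=1 y=1 heading=N
t=1 straight(3) ⇒ x=1 y=4 heading=N
t=2 arc(left, 2) ⇒ x=-1 y=6 heading=W
t=3 straight(3) ⇒ x=-4 y=6 heading=W
no other 3-command option fits: unique.

straight(3), arc(left, 2), straight(3)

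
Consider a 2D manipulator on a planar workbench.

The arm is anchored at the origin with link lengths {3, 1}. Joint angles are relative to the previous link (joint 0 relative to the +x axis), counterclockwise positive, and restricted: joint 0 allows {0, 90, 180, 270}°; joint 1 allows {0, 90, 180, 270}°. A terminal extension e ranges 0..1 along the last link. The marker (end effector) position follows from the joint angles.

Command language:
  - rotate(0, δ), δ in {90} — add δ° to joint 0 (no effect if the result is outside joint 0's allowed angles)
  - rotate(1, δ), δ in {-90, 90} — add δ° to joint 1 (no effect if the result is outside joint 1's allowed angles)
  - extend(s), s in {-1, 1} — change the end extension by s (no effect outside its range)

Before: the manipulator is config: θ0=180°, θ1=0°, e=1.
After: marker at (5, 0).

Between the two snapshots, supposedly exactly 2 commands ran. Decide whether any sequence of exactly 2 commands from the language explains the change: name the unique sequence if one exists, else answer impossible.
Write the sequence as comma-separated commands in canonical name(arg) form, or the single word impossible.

t0: config: θ0=180°, θ1=0°, e=1
[1] after rotate(0, 90): config: θ0=270°, θ1=0°, e=1
[2] after rotate(0, 90): config: θ0=0°, θ1=0°, e=1
no rival 2-sequence matches.

rotate(0, 90), rotate(0, 90)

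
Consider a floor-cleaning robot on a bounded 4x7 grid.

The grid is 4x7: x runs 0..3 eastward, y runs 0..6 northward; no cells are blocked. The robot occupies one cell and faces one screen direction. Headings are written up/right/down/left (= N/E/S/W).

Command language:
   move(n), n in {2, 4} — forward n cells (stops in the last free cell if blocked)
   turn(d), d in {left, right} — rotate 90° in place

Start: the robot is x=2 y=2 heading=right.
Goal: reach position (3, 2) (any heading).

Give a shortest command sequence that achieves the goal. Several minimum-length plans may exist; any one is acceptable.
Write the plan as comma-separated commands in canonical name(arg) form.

move(2)

t0: x=2 y=2 heading=right
step 1 (move(2)): x=3 y=2 heading=right
no 0-step plan works, so 1 is optimal.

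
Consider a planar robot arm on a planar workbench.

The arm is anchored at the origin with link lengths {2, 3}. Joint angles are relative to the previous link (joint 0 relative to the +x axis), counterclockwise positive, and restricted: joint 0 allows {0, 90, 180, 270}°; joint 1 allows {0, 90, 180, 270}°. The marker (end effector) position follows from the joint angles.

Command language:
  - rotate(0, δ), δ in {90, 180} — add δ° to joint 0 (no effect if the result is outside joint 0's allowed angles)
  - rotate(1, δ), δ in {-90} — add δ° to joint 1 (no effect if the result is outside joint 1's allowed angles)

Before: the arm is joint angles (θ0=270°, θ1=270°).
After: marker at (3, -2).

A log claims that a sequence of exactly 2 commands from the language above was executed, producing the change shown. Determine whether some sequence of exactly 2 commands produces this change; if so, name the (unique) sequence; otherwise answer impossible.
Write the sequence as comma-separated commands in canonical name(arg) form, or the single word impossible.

rotate(1, -90), rotate(1, -90)

start: joint angles (θ0=270°, θ1=270°)
step 1 (rotate(1, -90)): joint angles (θ0=270°, θ1=180°)
step 2 (rotate(1, -90)): joint angles (θ0=270°, θ1=90°)
no other 2-command option fits: unique.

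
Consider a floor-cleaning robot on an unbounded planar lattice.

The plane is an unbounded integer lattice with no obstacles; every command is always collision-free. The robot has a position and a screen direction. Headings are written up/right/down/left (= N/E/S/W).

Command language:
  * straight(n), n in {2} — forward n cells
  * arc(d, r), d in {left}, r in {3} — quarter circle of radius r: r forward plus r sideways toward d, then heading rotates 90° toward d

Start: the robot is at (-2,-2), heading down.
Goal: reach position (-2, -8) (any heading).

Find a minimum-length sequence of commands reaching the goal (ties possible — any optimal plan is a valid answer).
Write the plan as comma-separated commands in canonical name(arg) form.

straight(2), straight(2), straight(2)

initial: at (-2,-2), heading down
[1] after straight(2): at (-2,-4), heading down
[2] after straight(2): at (-2,-6), heading down
[3] after straight(2): at (-2,-8), heading down
no 2-step plan works, so 3 is optimal.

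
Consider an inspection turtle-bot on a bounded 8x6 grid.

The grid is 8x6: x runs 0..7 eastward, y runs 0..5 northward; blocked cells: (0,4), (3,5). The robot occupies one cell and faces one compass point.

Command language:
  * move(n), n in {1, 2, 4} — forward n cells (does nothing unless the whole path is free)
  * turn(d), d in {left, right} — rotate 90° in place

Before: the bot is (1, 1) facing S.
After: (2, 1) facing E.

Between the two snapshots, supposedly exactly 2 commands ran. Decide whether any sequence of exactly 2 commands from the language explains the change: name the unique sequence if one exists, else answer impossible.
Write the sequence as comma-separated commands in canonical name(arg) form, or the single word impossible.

turn(left), move(1)

key: order matters: swapping turn(left) and move(1) lands elsewhere
initial: (1, 1) facing S
step 1 (turn(left)): (1, 1) facing E
step 2 (move(1)): (2, 1) facing E
no rival 2-sequence matches.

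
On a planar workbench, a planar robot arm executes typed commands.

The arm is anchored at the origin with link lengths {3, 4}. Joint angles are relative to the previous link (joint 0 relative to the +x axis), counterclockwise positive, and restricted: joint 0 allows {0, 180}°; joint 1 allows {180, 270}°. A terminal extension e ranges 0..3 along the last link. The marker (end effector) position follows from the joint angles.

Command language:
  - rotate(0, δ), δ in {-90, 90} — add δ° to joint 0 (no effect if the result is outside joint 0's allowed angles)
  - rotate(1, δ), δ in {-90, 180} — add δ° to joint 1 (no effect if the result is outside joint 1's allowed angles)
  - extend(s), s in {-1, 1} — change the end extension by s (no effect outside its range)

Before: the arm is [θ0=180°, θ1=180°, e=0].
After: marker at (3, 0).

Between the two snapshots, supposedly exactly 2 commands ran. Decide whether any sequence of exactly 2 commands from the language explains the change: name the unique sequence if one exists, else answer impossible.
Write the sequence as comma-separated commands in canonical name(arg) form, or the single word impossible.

extend(1), extend(1)

from: [θ0=180°, θ1=180°, e=0]
t=1 extend(1) ⇒ [θ0=180°, θ1=180°, e=1]
t=2 extend(1) ⇒ [θ0=180°, θ1=180°, e=2]
no rival 2-sequence matches.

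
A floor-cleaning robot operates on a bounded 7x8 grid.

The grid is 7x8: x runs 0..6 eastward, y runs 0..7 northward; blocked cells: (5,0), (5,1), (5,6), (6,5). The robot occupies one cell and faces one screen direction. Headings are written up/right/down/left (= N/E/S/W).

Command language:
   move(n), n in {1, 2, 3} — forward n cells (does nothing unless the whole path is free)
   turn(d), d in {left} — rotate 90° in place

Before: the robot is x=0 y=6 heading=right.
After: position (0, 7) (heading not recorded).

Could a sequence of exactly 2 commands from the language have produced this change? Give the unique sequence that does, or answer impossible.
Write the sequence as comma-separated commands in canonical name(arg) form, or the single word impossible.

turn(left), move(1)

key: order matters: swapping turn(left) and move(1) lands elsewhere
start: x=0 y=6 heading=right
t=1 turn(left) ⇒ x=0 y=6 heading=up
t=2 move(1) ⇒ x=0 y=7 heading=up
all 16 alternatives checked — unique.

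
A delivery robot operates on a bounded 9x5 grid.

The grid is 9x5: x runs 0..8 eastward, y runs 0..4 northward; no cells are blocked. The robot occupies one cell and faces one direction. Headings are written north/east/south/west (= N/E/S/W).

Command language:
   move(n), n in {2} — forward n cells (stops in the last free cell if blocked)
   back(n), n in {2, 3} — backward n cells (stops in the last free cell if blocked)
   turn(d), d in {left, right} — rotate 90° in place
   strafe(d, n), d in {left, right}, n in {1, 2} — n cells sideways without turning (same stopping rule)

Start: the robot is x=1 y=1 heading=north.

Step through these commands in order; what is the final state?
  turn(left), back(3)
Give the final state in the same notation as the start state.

x=4 y=1 heading=west

start: x=1 y=1 heading=north
step 1 (turn(left)): x=1 y=1 heading=west
step 2 (back(3)): x=4 y=1 heading=west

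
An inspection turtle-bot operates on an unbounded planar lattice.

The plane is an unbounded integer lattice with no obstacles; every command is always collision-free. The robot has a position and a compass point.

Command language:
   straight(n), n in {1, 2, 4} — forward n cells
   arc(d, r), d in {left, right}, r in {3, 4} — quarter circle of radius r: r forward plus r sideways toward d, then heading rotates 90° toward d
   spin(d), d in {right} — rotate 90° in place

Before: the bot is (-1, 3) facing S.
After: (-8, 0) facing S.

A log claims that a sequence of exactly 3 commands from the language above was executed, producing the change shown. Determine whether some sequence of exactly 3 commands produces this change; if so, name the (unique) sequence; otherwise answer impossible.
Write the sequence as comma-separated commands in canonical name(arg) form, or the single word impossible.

spin(right), straight(4), arc(left, 3)

key: order matters: swapping spin(right) and arc(left, 3) lands elsewhere
start: (-1, 3) facing S
[1] after spin(right): (-1, 3) facing W
[2] after straight(4): (-5, 3) facing W
[3] after arc(left, 3): (-8, 0) facing S
no other 3-command option fits: unique.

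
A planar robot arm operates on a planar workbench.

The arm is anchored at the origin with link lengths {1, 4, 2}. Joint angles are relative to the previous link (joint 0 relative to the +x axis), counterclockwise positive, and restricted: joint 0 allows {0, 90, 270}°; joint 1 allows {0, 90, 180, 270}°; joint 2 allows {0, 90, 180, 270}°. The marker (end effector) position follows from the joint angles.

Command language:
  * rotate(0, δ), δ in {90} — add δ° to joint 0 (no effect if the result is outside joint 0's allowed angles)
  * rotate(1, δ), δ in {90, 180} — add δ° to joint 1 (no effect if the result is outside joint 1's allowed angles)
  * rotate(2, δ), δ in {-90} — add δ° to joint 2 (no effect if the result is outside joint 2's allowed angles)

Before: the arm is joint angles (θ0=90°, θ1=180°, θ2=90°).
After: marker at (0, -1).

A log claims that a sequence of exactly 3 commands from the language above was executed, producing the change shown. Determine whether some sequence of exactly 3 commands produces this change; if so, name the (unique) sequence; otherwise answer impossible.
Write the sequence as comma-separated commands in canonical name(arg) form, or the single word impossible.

from: joint angles (θ0=90°, θ1=180°, θ2=90°)
step 1 (rotate(2, -90)): joint angles (θ0=90°, θ1=180°, θ2=0°)
step 2 (rotate(2, -90)): joint angles (θ0=90°, θ1=180°, θ2=270°)
step 3 (rotate(2, -90)): joint angles (θ0=90°, θ1=180°, θ2=180°)
no other 3-command option fits: unique.

rotate(2, -90), rotate(2, -90), rotate(2, -90)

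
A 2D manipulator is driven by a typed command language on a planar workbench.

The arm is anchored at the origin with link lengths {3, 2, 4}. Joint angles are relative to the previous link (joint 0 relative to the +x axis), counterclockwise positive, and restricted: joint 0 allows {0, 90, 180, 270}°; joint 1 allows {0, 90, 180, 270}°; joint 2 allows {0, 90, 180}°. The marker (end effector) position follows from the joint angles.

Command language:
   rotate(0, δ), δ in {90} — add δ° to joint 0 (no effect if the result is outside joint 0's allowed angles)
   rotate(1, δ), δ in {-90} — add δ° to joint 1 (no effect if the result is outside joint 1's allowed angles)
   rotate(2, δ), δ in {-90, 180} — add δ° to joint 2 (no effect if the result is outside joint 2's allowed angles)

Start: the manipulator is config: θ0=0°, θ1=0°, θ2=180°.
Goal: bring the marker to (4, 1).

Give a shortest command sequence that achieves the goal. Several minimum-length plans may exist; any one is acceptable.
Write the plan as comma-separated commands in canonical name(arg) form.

rotate(1, -90), rotate(1, -90), rotate(2, -90), rotate(0, 90)

begin: config: θ0=0°, θ1=0°, θ2=180°
step 1 (rotate(1, -90)): config: θ0=0°, θ1=270°, θ2=180°
step 2 (rotate(1, -90)): config: θ0=0°, θ1=180°, θ2=180°
step 3 (rotate(2, -90)): config: θ0=0°, θ1=180°, θ2=90°
step 4 (rotate(0, 90)): config: θ0=90°, θ1=180°, θ2=90°
shorter routes all fall short; 4 is best.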